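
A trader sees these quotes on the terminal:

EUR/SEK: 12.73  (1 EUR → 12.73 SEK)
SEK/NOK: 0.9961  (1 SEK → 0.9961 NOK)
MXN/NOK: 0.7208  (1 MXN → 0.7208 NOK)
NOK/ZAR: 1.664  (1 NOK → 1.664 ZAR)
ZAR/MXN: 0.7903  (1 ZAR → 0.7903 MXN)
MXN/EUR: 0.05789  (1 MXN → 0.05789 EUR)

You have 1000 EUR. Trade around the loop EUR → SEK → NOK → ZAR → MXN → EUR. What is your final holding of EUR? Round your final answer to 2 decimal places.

1000 EUR × 12.73 = 12730 SEK
12730 SEK × 0.9961 = 12680.353 NOK
12680.353 NOK × 1.664 = 21100.107392 ZAR
21100.107392 ZAR × 0.7903 = 16675.4148718976 MXN
16675.4148718976 MXN × 0.05789 = 965.339766934152064 EUR

965.34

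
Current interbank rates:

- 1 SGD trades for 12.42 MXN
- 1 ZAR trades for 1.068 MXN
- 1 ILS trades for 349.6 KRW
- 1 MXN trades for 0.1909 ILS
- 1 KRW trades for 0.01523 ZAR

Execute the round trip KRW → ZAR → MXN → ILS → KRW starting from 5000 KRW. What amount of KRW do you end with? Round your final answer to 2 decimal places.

5000 KRW × 0.01523 = 76.15 ZAR
76.15 ZAR × 1.068 = 81.3282 MXN
81.3282 MXN × 0.1909 = 15.52555338 ILS
15.52555338 ILS × 349.6 = 5427.733461648 KRW

5427.73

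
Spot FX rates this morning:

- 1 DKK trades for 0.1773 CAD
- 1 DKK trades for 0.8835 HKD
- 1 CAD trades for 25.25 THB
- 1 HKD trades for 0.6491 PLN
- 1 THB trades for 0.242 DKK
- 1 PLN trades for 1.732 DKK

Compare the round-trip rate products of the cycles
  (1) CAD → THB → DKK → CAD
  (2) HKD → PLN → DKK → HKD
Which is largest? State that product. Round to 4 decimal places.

(1) 25.25 × 0.242 × 0.1773 = 1.08339
(2) 0.6491 × 1.732 × 0.8835 = 0.99327
Highest is cycle (1) at 1.0834 (>1, arbitrage).

1.0834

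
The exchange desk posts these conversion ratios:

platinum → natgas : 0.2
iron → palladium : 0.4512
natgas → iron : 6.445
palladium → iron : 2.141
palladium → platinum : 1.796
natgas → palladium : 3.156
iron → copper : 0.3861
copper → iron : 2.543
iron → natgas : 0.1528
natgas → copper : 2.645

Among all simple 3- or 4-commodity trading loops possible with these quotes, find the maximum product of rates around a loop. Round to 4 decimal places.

1.1336

natgas→palladium→platinum→natgas: 3.156 × 1.796 × 0.2 = 1.13364
natgas→iron→palladium→platinum→natgas: 6.445 × 0.4512 × 1.796 × 0.2 = 1.04455
natgas→palladium→iron→natgas: 3.156 × 2.141 × 0.1528 = 1.03247
natgas→copper→iron→natgas: 2.645 × 2.543 × 0.1528 = 1.02777
Maximum is natgas→palladium→platinum→natgas at 1.1336; arbitrage exists.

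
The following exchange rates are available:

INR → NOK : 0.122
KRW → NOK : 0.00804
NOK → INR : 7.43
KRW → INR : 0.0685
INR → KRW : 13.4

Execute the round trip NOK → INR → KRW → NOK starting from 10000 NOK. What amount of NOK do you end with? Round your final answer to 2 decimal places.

10000 NOK × 7.43 = 74300 INR
74300 INR × 13.4 = 995620 KRW
995620 KRW × 0.00804 = 8004.7848 NOK

8004.78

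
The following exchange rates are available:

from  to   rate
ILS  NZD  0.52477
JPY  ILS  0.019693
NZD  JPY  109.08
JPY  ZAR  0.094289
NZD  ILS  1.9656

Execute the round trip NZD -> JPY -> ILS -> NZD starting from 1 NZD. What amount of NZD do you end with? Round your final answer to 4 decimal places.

1.1273

1 NZD × 109.08 = 109.08 JPY
109.08 JPY × 0.019693 = 2.14811244 ILS
2.14811244 ILS × 0.52477 = 1.1272649651388 NZD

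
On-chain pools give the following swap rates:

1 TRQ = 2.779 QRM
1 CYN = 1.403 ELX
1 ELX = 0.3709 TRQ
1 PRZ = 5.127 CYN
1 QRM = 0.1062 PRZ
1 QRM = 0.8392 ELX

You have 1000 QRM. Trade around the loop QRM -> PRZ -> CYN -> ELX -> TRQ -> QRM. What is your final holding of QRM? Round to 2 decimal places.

1000 QRM × 0.1062 = 106.2 PRZ
106.2 PRZ × 5.127 = 544.4874 CYN
544.4874 CYN × 1.403 = 763.9158222 ELX
763.9158222 ELX × 0.3709 = 283.33637845398 TRQ
283.33637845398 TRQ × 2.779 = 787.39179572361042 QRM

787.39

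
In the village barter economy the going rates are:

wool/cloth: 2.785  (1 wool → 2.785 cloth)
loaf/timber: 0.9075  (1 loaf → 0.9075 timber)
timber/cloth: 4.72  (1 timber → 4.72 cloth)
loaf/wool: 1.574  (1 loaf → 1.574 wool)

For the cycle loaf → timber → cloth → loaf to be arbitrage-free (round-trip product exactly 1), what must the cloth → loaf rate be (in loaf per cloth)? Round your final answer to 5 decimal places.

0.23346

Known legs of the cycle: 0.9075 × 4.72 = 4.2834
For no arbitrage the full-cycle product must be 1, so the missing rate is 1 / 4.2834 ≈ 0.2334594.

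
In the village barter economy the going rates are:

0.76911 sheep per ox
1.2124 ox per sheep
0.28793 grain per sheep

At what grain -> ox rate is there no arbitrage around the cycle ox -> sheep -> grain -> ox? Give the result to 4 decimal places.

4.5157

Known legs of the cycle: 0.76911 × 0.28793 = 0.2214498423
For no arbitrage the full-cycle product must be 1, so the missing rate is 1 / 0.2214498423 ≈ 4.515695.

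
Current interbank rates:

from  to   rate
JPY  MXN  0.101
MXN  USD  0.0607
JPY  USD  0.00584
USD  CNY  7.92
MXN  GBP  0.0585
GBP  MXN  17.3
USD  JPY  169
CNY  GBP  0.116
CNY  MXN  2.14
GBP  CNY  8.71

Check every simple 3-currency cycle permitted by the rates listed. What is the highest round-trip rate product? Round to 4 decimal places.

MXN→GBP→CNY→MXN: 0.0585 × 8.71 × 2.14 = 1.09040
MXN→USD→JPY→MXN: 0.0607 × 169 × 0.101 = 1.03609
MXN→USD→CNY→MXN: 0.0607 × 7.92 × 2.14 = 1.02879
Maximum is MXN→GBP→CNY→MXN at 1.0904; arbitrage exists.

1.0904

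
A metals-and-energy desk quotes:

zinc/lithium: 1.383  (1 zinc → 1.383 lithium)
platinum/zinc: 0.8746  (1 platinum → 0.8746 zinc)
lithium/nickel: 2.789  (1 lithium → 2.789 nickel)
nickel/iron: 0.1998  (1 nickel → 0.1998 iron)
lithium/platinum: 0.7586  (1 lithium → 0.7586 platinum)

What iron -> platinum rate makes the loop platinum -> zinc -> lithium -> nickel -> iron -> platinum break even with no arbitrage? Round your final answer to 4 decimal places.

Known legs of the cycle: 0.8746 × 1.383 × 2.789 × 0.1998 = 0.67402445088996
For no arbitrage the full-cycle product must be 1, so the missing rate is 1 / 0.67402445088996 ≈ 1.483626.

1.4836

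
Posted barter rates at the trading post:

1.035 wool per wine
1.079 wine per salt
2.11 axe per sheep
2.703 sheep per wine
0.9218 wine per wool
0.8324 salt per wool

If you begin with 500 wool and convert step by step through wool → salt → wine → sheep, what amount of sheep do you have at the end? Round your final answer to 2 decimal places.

500 wool × 0.8324 = 416.2 salt
416.2 salt × 1.079 = 449.0798 wine
449.0798 wine × 2.703 = 1213.8626994 sheep

1213.86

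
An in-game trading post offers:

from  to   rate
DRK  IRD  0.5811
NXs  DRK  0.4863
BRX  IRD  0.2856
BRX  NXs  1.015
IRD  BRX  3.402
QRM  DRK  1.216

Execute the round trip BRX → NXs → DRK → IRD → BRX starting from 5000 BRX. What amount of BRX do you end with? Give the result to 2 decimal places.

5000 BRX × 1.015 = 5075 NXs
5075 NXs × 0.4863 = 2467.9725 DRK
2467.9725 DRK × 0.5811 = 1434.13881975 IRD
1434.13881975 IRD × 3.402 = 4878.9402647895 BRX

4878.94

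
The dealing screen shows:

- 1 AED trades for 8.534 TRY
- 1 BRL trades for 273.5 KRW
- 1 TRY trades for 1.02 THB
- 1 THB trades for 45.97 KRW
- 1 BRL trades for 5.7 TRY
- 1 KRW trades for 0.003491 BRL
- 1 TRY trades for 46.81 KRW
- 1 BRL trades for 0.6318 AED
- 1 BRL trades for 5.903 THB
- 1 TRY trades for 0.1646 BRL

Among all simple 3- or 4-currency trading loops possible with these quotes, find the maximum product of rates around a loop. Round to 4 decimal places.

0.9473

BRL→THB→KRW→BRL: 5.903 × 45.97 × 0.003491 = 0.94732
BRL→TRY→THB→KRW→BRL: 5.7 × 1.02 × 45.97 × 0.003491 = 0.93304
BRL→TRY→KRW→BRL: 5.7 × 46.81 × 0.003491 = 0.93146
BRL→AED→TRY→BRL: 0.6318 × 8.534 × 0.1646 = 0.88749
BRL→AED→TRY→KRW→BRL: 0.6318 × 8.534 × 46.81 × 0.003491 = 0.88109
Maximum is BRL→THB→KRW→BRL at 0.9473; no arbitrage — every cycle loses value.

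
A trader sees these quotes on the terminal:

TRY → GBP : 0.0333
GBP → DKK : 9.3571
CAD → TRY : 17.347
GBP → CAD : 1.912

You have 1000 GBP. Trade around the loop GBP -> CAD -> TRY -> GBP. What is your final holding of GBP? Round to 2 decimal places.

1000 GBP × 1.912 = 1912 CAD
1912 CAD × 17.347 = 33167.464 TRY
33167.464 TRY × 0.0333 = 1104.4765512 GBP

1104.48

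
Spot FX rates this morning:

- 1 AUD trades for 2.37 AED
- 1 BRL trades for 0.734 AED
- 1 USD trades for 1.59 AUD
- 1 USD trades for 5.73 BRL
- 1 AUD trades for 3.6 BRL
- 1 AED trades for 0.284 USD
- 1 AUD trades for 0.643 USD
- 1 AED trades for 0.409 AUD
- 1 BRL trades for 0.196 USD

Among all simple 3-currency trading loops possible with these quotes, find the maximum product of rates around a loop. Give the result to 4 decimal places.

USD→BRL→AED→USD: 5.73 × 0.734 × 0.284 = 1.19445
USD→AUD→BRL→USD: 1.59 × 3.6 × 0.196 = 1.12190
AUD→BRL→AED→AUD: 3.6 × 0.734 × 0.409 = 1.08074
USD→AUD→AED→USD: 1.59 × 2.37 × 0.284 = 1.07020
Maximum is USD→BRL→AED→USD at 1.1945; arbitrage exists.

1.1945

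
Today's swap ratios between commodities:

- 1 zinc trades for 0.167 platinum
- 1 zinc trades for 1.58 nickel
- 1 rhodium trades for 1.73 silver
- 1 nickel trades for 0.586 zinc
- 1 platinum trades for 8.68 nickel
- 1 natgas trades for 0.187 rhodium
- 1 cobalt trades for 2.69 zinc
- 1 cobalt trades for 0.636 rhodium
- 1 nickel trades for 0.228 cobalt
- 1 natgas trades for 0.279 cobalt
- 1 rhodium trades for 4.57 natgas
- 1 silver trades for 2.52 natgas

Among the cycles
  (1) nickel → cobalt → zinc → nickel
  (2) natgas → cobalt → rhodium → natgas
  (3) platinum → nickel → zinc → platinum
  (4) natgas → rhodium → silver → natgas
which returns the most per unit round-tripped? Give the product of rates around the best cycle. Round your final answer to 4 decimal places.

0.9690

(1) 0.228 × 2.69 × 1.58 = 0.96905
(2) 0.279 × 0.636 × 4.57 = 0.81092
(3) 8.68 × 0.586 × 0.167 = 0.84944
(4) 0.187 × 1.73 × 2.52 = 0.81525
Highest is cycle (1) at 0.9690 (≤1, no arbitrage).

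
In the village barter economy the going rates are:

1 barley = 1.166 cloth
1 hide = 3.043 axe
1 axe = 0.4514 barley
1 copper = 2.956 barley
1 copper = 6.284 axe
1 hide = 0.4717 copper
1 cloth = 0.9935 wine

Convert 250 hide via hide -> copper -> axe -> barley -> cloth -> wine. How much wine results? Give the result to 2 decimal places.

250 hide × 0.4717 = 117.925 copper
117.925 copper × 6.284 = 741.0407 axe
741.0407 axe × 0.4514 = 334.50577198 barley
334.50577198 barley × 1.166 = 390.03373012868 cloth
390.03373012868 cloth × 0.9935 = 387.49851088284358 wine

387.50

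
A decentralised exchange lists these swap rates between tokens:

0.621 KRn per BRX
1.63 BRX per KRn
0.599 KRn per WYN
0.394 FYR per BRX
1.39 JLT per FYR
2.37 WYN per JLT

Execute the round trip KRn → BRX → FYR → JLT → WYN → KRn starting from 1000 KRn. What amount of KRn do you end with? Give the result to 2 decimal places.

1000 KRn × 1.63 = 1630 BRX
1630 BRX × 0.394 = 642.22 FYR
642.22 FYR × 1.39 = 892.6858 JLT
892.6858 JLT × 2.37 = 2115.665346 WYN
2115.665346 WYN × 0.599 = 1267.283542254 KRn

1267.28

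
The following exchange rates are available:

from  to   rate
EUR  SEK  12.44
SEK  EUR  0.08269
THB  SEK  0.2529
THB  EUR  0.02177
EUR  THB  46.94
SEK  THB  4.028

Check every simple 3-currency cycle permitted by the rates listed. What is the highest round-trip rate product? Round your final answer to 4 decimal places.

1.0909

THB→EUR→SEK→THB: 0.02177 × 12.44 × 4.028 = 1.09086
THB→SEK→EUR→THB: 0.2529 × 0.08269 × 46.94 = 0.98162
Maximum is THB→EUR→SEK→THB at 1.0909; arbitrage exists.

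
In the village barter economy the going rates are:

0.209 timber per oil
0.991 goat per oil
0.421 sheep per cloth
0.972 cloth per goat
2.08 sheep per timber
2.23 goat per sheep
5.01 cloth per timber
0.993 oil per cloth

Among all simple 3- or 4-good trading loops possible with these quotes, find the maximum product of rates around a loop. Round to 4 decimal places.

1.0398

oil→timber→cloth→oil: 0.209 × 5.01 × 0.993 = 1.03976
oil→goat→cloth→oil: 0.991 × 0.972 × 0.993 = 0.95651
sheep→goat→cloth→sheep: 2.23 × 0.972 × 0.421 = 0.91254
Maximum is oil→timber→cloth→oil at 1.0398; arbitrage exists.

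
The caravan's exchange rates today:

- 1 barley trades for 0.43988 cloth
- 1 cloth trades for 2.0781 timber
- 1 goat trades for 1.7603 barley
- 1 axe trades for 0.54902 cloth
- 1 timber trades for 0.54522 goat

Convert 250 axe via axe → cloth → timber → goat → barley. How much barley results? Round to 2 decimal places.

273.75

250 axe × 0.54902 = 137.255 cloth
137.255 cloth × 2.0781 = 285.2296155 timber
285.2296155 timber × 0.54522 = 155.51289096291 goat
155.51289096291 goat × 1.7603 = 273.749341962010473 barley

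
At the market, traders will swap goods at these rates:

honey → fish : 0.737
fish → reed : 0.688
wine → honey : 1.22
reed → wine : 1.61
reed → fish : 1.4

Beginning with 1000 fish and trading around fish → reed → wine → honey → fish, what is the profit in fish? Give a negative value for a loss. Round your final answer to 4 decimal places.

1000 fish × 0.688 = 688 reed
688 reed × 1.61 = 1107.68 wine
1107.68 wine × 1.22 = 1351.3696 honey
1351.3696 honey × 0.737 = 995.9593952 fish
Net change: 995.9593952 − 1000 = -4.0406048 fish

-4.0406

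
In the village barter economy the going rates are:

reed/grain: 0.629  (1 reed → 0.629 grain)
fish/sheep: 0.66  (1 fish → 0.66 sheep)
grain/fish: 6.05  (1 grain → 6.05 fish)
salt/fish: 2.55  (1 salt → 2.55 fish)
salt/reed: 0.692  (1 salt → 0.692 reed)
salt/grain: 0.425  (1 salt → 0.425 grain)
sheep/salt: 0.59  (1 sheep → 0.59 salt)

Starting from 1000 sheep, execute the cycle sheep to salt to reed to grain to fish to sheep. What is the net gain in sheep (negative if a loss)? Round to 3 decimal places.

1000 sheep × 0.59 = 590 salt
590 salt × 0.692 = 408.28 reed
408.28 reed × 0.629 = 256.80812 grain
256.80812 grain × 6.05 = 1553.689126 fish
1553.689126 fish × 0.66 = 1025.43482316 sheep
Net change: 1025.43482316 − 1000 = 25.43482316 sheep

25.435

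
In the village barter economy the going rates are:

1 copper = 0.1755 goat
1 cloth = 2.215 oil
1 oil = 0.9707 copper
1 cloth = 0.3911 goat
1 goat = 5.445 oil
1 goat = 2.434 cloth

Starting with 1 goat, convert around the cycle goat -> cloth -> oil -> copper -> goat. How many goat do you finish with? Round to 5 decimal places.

0.91845

1 goat × 2.434 = 2.434 cloth
2.434 cloth × 2.215 = 5.39131 oil
5.39131 oil × 0.9707 = 5.233344617 copper
5.233344617 copper × 0.1755 = 0.9184519802835 goat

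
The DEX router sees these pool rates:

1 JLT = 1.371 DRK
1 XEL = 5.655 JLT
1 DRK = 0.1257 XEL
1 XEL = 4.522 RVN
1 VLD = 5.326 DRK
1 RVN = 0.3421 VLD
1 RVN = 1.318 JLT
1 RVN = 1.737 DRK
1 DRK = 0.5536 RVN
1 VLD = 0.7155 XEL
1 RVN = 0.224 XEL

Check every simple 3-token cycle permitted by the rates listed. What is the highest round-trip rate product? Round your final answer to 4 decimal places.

RVN→VLD→XEL→RVN: 0.3421 × 0.7155 × 4.522 = 1.10686
RVN→VLD→DRK→RVN: 0.3421 × 5.326 × 0.5536 = 1.00867
RVN→JLT→DRK→RVN: 1.318 × 1.371 × 0.5536 = 1.00034
RVN→DRK→XEL→RVN: 1.737 × 0.1257 × 4.522 = 0.98734
JLT→DRK→XEL→JLT: 1.371 × 0.1257 × 5.655 = 0.97455
Maximum is RVN→VLD→XEL→RVN at 1.1069; arbitrage exists.

1.1069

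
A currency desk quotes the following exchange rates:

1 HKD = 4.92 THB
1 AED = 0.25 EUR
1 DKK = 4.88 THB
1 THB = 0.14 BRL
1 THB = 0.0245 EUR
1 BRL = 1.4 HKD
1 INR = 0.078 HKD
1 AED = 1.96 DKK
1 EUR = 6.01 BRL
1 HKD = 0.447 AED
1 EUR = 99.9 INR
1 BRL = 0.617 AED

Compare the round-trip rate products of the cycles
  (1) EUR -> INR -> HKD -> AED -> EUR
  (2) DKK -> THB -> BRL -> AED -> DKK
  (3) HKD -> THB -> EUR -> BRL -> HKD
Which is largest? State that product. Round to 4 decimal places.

(1) 99.9 × 0.078 × 0.447 × 0.25 = 0.87078
(2) 4.88 × 0.14 × 0.617 × 1.96 = 0.82621
(3) 4.92 × 0.0245 × 6.01 × 1.4 = 1.01422
Highest is cycle (3) at 1.0142 (>1, arbitrage).

1.0142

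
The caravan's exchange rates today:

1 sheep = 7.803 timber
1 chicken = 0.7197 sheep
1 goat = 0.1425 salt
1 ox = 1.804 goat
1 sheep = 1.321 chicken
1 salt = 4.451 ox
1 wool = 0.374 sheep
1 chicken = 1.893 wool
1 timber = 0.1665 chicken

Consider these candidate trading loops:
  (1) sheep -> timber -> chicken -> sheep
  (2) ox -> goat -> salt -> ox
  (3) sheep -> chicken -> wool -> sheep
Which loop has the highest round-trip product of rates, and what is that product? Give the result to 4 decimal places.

(1) 7.803 × 0.1665 × 0.7197 = 0.93503
(2) 1.804 × 0.1425 × 4.451 = 1.14422
(3) 1.321 × 1.893 × 0.374 = 0.93524
Highest is cycle (2) at 1.1442 (>1, arbitrage).

1.1442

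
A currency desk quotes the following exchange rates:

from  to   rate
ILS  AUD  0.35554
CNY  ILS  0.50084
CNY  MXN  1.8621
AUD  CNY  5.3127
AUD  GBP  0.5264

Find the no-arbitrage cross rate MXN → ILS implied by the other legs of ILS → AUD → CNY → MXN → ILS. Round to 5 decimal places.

Known legs of the cycle: 0.35554 × 5.3127 × 1.8621 = 3.5172785283318
For no arbitrage the full-cycle product must be 1, so the missing rate is 1 / 3.5172785283318 ≈ 0.2843107.

0.28431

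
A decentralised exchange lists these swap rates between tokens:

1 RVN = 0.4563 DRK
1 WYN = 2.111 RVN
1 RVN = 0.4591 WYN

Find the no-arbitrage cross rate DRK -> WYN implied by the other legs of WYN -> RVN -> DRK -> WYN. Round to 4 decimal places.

1.0382

Known legs of the cycle: 2.111 × 0.4563 = 0.9632493
For no arbitrage the full-cycle product must be 1, so the missing rate is 1 / 0.9632493 ≈ 1.038153.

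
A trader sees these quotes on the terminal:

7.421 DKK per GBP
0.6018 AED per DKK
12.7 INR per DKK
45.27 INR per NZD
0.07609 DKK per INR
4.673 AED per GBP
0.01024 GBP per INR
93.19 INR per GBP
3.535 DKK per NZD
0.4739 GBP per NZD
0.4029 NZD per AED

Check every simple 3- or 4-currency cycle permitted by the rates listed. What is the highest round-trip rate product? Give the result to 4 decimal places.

GBP→DKK→INR→GBP: 7.421 × 12.7 × 0.01024 = 0.96509
NZD→GBP→AED→NZD: 0.4739 × 4.673 × 0.4029 = 0.89224
NZD→INR→GBP→AED→NZD: 45.27 × 0.01024 × 4.673 × 0.4029 = 0.87278
NZD→DKK→AED→NZD: 3.535 × 0.6018 × 0.4029 = 0.85711
NZD→GBP→DKK→AED→NZD: 0.4739 × 7.421 × 0.6018 × 0.4029 = 0.85270
NZD→INR→DKK→AED→NZD: 45.27 × 0.07609 × 0.6018 × 0.4029 = 0.83519
Maximum is GBP→DKK→INR→GBP at 0.9651; no arbitrage — every cycle loses value.

0.9651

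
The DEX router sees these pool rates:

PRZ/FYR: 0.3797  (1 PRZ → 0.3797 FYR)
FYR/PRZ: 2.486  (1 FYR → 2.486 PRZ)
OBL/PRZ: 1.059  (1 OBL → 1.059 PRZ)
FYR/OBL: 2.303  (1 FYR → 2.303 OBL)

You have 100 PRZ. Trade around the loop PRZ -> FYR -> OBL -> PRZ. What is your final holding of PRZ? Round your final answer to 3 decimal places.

100 PRZ × 0.3797 = 37.97 FYR
37.97 FYR × 2.303 = 87.44491 OBL
87.44491 OBL × 1.059 = 92.60415969 PRZ

92.604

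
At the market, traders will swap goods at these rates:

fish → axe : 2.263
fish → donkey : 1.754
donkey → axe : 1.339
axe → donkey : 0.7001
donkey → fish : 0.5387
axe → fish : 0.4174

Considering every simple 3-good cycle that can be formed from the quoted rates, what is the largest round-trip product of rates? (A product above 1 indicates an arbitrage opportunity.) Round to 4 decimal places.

0.9803

axe→fish→donkey→axe: 0.4174 × 1.754 × 1.339 = 0.98031
axe→donkey→fish→axe: 0.7001 × 0.5387 × 2.263 = 0.85348
Maximum is axe→fish→donkey→axe at 0.9803; no arbitrage — every cycle loses value.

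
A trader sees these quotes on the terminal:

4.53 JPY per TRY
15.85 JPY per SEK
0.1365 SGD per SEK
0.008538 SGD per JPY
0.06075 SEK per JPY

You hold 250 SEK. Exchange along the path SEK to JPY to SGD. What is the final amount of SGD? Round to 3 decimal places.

33.832

250 SEK × 15.85 = 3962.5 JPY
3962.5 JPY × 0.008538 = 33.831825 SGD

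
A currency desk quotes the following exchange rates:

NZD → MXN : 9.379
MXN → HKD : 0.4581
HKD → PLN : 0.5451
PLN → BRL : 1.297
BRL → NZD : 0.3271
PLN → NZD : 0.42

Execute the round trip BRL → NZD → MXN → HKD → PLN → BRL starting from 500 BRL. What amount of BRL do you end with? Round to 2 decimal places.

496.80

500 BRL × 0.3271 = 163.55 NZD
163.55 NZD × 9.379 = 1533.93545 MXN
1533.93545 MXN × 0.4581 = 702.695829645 HKD
702.695829645 HKD × 0.5451 = 383.0394967394895 PLN
383.0394967394895 PLN × 1.297 = 496.8022272711178815 BRL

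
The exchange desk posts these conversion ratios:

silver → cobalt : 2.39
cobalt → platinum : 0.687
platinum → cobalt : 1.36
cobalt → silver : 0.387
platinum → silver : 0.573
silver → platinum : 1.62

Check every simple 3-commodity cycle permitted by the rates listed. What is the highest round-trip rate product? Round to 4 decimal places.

0.9408

cobalt→platinum→silver→cobalt: 0.687 × 0.573 × 2.39 = 0.94083
cobalt→silver→platinum→cobalt: 0.387 × 1.62 × 1.36 = 0.85264
Maximum is cobalt→platinum→silver→cobalt at 0.9408; no arbitrage — every cycle loses value.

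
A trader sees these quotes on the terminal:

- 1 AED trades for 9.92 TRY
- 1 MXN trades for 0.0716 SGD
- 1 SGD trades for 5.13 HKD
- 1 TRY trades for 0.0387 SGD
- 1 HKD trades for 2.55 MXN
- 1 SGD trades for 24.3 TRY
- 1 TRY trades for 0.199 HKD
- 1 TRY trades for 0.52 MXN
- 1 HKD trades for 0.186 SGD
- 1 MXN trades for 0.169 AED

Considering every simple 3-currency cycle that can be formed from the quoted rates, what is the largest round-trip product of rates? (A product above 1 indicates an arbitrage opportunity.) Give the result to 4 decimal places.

0.9366

SGD→HKD→MXN→SGD: 5.13 × 2.55 × 0.0716 = 0.93664
SGD→TRY→MXN→SGD: 24.3 × 0.52 × 0.0716 = 0.90474
SGD→TRY→HKD→SGD: 24.3 × 0.199 × 0.186 = 0.89944
AED→TRY→MXN→AED: 9.92 × 0.52 × 0.169 = 0.87177
Maximum is SGD→HKD→MXN→SGD at 0.9366; no arbitrage — every cycle loses value.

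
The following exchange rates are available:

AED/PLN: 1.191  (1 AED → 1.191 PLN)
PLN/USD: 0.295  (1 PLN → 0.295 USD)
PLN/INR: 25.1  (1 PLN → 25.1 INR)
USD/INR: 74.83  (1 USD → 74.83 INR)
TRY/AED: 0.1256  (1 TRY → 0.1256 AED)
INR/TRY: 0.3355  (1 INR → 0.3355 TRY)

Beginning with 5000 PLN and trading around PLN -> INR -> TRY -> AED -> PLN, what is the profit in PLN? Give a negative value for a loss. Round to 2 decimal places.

5000 PLN × 25.1 = 125500 INR
125500 INR × 0.3355 = 42105.25 TRY
42105.25 TRY × 0.1256 = 5288.4194 AED
5288.4194 AED × 1.191 = 6298.5075054 PLN
Net change: 6298.5075054 − 5000 = 1298.5075054 PLN

1298.51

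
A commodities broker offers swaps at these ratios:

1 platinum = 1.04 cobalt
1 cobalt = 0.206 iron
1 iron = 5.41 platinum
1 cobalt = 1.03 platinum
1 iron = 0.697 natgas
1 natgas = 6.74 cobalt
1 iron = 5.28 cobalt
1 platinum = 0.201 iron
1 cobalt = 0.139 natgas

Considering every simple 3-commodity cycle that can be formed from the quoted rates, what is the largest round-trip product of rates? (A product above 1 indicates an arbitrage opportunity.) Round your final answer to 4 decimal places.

iron→platinum→cobalt→iron: 5.41 × 1.04 × 0.206 = 1.15904
iron→cobalt→platinum→iron: 5.28 × 1.03 × 0.201 = 1.09312
iron→natgas→cobalt→iron: 0.697 × 6.74 × 0.206 = 0.96774
Maximum is iron→platinum→cobalt→iron at 1.1590; arbitrage exists.

1.1590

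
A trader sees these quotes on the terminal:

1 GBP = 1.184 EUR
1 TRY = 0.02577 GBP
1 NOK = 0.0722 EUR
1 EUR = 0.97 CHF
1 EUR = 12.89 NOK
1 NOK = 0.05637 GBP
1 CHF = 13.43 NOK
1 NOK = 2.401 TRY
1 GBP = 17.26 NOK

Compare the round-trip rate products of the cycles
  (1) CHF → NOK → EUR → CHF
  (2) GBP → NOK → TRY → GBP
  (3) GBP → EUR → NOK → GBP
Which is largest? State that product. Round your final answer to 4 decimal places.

1.0679

(1) 13.43 × 0.0722 × 0.97 = 0.94056
(2) 17.26 × 2.401 × 0.02577 = 1.06794
(3) 1.184 × 12.89 × 0.05637 = 0.86031
Highest is cycle (2) at 1.0679 (>1, arbitrage).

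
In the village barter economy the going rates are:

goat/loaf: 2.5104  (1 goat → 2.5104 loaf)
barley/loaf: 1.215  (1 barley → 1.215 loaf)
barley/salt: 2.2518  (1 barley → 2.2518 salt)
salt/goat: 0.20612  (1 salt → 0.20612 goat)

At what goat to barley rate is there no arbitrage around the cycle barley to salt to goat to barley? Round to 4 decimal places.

Known legs of the cycle: 2.2518 × 0.20612 = 0.464141016
For no arbitrage the full-cycle product must be 1, so the missing rate is 1 / 0.464141016 ≈ 2.154518.

2.1545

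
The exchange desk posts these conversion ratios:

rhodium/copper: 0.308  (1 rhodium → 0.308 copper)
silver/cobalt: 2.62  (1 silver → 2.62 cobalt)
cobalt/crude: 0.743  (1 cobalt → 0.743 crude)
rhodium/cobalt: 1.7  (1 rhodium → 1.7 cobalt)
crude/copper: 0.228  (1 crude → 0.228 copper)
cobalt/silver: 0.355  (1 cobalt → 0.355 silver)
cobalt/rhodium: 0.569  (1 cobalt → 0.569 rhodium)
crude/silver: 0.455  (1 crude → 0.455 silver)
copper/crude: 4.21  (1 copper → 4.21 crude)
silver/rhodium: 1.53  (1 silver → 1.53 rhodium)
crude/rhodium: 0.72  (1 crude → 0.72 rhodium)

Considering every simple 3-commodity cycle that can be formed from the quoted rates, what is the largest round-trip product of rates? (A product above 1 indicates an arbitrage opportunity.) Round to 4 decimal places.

0.9336

rhodium→copper→crude→rhodium: 0.308 × 4.21 × 0.72 = 0.93361
cobalt→silver→rhodium→cobalt: 0.355 × 1.53 × 1.7 = 0.92336
cobalt→crude→rhodium→cobalt: 0.743 × 0.72 × 1.7 = 0.90943
cobalt→crude→silver→cobalt: 0.743 × 0.455 × 2.62 = 0.88573
Maximum is rhodium→copper→crude→rhodium at 0.9336; no arbitrage — every cycle loses value.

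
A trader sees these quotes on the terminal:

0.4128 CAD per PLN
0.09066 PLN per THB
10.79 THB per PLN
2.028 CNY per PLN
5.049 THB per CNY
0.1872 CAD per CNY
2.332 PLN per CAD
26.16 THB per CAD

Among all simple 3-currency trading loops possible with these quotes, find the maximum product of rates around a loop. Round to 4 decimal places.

0.9790

THB→PLN→CAD→THB: 0.09066 × 0.4128 × 26.16 = 0.97902
THB→PLN→CNY→THB: 0.09066 × 2.028 × 5.049 = 0.92830
CAD→PLN→CNY→CAD: 2.332 × 2.028 × 0.1872 = 0.88532
Maximum is THB→PLN→CAD→THB at 0.9790; no arbitrage — every cycle loses value.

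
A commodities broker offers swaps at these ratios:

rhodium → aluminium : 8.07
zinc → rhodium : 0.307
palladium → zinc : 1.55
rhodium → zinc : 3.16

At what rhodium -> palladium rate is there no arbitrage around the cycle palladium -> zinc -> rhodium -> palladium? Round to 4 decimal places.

Known legs of the cycle: 1.55 × 0.307 = 0.47585
For no arbitrage the full-cycle product must be 1, so the missing rate is 1 / 0.47585 ≈ 2.101503.

2.1015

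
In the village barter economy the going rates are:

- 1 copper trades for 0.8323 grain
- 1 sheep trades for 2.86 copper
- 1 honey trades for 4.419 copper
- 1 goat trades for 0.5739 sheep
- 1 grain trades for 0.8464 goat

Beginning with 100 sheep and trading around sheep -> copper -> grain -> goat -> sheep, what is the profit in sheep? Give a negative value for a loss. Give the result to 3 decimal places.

15.627

100 sheep × 2.86 = 286 copper
286 copper × 0.8323 = 238.0378 grain
238.0378 grain × 0.8464 = 201.47519392 goat
201.47519392 goat × 0.5739 = 115.626613790688 sheep
Net change: 115.626613790688 − 100 = 15.626613790688 sheep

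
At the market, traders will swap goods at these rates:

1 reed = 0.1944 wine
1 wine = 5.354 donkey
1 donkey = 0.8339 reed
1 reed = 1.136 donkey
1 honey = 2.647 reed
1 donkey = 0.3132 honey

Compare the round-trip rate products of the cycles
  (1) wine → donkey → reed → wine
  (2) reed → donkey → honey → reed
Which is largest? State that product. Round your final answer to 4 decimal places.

(1) 5.354 × 0.8339 × 0.1944 = 0.86794
(2) 1.136 × 0.3132 × 2.647 = 0.94179
Highest is cycle (2) at 0.9418 (≤1, no arbitrage).

0.9418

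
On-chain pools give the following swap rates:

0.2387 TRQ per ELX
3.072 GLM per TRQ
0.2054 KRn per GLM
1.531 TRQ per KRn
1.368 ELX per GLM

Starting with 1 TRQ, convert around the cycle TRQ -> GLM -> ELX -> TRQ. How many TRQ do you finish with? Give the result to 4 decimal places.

1.0031

1 TRQ × 3.072 = 3.072 GLM
3.072 GLM × 1.368 = 4.202496 ELX
4.202496 ELX × 0.2387 = 1.0031357952 TRQ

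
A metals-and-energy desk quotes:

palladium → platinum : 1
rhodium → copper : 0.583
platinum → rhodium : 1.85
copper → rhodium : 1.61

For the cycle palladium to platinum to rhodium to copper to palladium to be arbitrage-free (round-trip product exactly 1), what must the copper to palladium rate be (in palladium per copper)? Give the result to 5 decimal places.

0.92717

Known legs of the cycle: 1 × 1.85 × 0.583 = 1.07855
For no arbitrage the full-cycle product must be 1, so the missing rate is 1 / 1.07855 ≈ 0.9271707.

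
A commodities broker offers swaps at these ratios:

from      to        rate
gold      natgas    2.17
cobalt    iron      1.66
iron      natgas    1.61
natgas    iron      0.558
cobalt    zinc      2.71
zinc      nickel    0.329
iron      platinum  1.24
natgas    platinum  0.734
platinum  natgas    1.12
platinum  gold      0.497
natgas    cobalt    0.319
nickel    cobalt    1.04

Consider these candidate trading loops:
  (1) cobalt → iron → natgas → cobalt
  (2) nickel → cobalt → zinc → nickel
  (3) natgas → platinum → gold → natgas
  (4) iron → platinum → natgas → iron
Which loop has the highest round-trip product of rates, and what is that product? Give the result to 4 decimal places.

0.9273

(1) 1.66 × 1.61 × 0.319 = 0.85256
(2) 1.04 × 2.71 × 0.329 = 0.92725
(3) 0.734 × 0.497 × 2.17 = 0.79161
(4) 1.24 × 1.12 × 0.558 = 0.77495
Highest is cycle (2) at 0.9273 (≤1, no arbitrage).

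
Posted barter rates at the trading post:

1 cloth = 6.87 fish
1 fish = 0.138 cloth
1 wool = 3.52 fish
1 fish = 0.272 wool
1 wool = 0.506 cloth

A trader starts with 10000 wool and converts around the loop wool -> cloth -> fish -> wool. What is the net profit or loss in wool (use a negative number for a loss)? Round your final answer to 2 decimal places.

-544.68

10000 wool × 0.506 = 5060 cloth
5060 cloth × 6.87 = 34762.2 fish
34762.2 fish × 0.272 = 9455.3184 wool
Net change: 9455.3184 − 10000 = -544.6816 wool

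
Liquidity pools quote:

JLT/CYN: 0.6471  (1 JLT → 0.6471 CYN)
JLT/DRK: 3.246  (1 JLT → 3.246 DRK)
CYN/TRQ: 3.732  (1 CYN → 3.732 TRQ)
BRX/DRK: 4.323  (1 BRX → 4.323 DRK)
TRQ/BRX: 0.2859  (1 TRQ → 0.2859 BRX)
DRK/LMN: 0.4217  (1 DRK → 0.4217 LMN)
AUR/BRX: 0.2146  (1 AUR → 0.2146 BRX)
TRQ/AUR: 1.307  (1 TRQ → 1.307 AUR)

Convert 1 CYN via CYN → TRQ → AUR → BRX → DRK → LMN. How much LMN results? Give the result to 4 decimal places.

1 CYN × 3.732 = 3.732 TRQ
3.732 TRQ × 1.307 = 4.877724 AUR
4.877724 AUR × 0.2146 = 1.0467595704 BRX
1.0467595704 BRX × 4.323 = 4.5251416228392 DRK
4.5251416228392 DRK × 0.4217 = 1.90825222235129064 LMN

1.9083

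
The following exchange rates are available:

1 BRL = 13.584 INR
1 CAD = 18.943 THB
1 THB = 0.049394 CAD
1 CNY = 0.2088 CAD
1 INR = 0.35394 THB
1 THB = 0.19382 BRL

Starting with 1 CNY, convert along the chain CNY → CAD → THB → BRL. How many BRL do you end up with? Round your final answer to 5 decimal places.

1 CNY × 0.2088 = 0.2088 CAD
0.2088 CAD × 18.943 = 3.9552984 THB
3.9552984 THB × 0.19382 = 0.766615935888 BRL

0.76662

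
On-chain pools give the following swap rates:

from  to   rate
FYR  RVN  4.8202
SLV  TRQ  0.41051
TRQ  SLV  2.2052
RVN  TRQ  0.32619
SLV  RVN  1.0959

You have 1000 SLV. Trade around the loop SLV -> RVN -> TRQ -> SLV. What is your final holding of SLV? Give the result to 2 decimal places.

1000 SLV × 1.0959 = 1095.9 RVN
1095.9 RVN × 0.32619 = 357.471621 TRQ
357.471621 TRQ × 2.2052 = 788.2964186292 SLV

788.30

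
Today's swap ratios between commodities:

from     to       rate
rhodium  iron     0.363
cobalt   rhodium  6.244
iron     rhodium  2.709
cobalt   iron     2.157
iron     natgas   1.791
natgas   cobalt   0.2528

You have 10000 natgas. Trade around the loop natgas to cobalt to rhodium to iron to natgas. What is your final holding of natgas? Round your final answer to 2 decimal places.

10000 natgas × 0.2528 = 2528 cobalt
2528 cobalt × 6.244 = 15784.832 rhodium
15784.832 rhodium × 0.363 = 5729.894016 iron
5729.894016 iron × 1.791 = 10262.240182656 natgas

10262.24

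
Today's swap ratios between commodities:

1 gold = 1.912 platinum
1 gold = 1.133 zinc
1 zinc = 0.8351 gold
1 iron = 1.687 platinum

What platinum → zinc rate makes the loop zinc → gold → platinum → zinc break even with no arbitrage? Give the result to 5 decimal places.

Known legs of the cycle: 0.8351 × 1.912 = 1.5967112
For no arbitrage the full-cycle product must be 1, so the missing rate is 1 / 1.5967112 ≈ 0.6262873.

0.62629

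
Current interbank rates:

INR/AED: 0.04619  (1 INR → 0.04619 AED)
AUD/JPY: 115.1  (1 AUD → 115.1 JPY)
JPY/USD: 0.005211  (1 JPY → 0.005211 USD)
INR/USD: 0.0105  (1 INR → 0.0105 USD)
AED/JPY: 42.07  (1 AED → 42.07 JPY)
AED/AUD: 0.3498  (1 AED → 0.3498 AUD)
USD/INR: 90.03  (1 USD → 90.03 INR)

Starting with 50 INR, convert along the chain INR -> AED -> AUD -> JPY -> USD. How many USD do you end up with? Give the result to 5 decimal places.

0.48455

50 INR × 0.04619 = 2.3095 AED
2.3095 AED × 0.3498 = 0.8078631 AUD
0.8078631 AUD × 115.1 = 92.98504281 JPY
92.98504281 JPY × 0.005211 = 0.48454505808291 USD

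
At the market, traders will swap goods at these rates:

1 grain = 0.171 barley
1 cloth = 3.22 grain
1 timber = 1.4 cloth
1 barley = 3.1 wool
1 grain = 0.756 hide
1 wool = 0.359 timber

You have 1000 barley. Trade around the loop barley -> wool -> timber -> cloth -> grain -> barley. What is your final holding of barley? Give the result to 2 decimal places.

1000 barley × 3.1 = 3100 wool
3100 wool × 0.359 = 1112.9 timber
1112.9 timber × 1.4 = 1558.06 cloth
1558.06 cloth × 3.22 = 5016.9532 grain
5016.9532 grain × 0.171 = 857.8989972 barley

857.90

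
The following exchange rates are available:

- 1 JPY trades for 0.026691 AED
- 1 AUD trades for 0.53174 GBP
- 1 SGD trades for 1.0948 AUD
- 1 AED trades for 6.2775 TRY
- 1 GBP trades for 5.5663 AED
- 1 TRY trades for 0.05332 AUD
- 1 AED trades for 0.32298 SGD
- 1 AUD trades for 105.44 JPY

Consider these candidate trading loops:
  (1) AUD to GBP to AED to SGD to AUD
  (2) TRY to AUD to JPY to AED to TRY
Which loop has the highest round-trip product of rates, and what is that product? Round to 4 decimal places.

1.0466

(1) 0.53174 × 5.5663 × 0.32298 × 1.0948 = 1.04659
(2) 0.05332 × 105.44 × 0.026691 × 6.2775 = 0.94199
Highest is cycle (1) at 1.0466 (>1, arbitrage).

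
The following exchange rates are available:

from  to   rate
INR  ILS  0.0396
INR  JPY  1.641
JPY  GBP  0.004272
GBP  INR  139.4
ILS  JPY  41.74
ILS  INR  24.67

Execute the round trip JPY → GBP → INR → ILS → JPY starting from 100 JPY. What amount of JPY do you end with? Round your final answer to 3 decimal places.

98.433

100 JPY × 0.004272 = 0.4272 GBP
0.4272 GBP × 139.4 = 59.55168 INR
59.55168 INR × 0.0396 = 2.358246528 ILS
2.358246528 ILS × 41.74 = 98.43321007872 JPY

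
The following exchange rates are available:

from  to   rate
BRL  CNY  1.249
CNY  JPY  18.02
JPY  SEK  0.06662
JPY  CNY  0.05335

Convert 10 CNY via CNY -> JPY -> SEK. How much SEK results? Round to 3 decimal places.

12.005

10 CNY × 18.02 = 180.2 JPY
180.2 JPY × 0.06662 = 12.004924 SEK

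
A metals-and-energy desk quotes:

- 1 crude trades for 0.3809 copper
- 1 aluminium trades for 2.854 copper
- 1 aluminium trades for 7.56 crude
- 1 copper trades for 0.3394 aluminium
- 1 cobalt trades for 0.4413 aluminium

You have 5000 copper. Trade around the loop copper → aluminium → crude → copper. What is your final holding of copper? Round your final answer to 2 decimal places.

4886.69

5000 copper × 0.3394 = 1697 aluminium
1697 aluminium × 7.56 = 12829.32 crude
12829.32 crude × 0.3809 = 4886.687988 copper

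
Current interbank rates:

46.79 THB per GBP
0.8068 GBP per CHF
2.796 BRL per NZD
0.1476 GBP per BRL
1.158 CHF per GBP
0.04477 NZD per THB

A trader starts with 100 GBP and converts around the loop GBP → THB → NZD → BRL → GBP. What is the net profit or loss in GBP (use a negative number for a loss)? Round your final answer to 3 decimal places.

-13.550

100 GBP × 46.79 = 4679 THB
4679 THB × 0.04477 = 209.47883 NZD
209.47883 NZD × 2.796 = 585.70280868 BRL
585.70280868 BRL × 0.1476 = 86.449734561168 GBP
Net change: 86.449734561168 − 100 = -13.550265438832 GBP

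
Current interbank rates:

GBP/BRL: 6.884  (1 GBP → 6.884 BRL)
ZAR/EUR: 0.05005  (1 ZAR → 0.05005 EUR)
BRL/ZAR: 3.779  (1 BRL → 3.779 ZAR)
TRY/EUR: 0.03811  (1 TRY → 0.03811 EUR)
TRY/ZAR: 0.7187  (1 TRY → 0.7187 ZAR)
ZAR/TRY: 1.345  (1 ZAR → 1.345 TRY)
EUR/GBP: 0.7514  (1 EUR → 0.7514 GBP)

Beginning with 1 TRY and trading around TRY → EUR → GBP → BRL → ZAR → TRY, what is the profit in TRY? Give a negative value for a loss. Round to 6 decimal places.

0.001960

1 TRY × 0.03811 = 0.03811 EUR
0.03811 EUR × 0.7514 = 0.028635854 GBP
0.028635854 GBP × 6.884 = 0.197129218936 BRL
0.197129218936 BRL × 3.779 = 0.744951318359144 ZAR
0.744951318359144 ZAR × 1.345 = 1.00195952319304868 TRY
Net change: 1.00195952319304868 − 1 = 0.00195952319304868 TRY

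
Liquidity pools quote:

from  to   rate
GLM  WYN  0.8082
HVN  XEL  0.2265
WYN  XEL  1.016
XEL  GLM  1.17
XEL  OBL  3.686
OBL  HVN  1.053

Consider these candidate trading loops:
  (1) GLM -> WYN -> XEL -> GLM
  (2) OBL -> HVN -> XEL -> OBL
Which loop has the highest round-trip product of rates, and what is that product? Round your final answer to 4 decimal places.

0.9607

(1) 0.8082 × 1.016 × 1.17 = 0.96072
(2) 1.053 × 0.2265 × 3.686 = 0.87913
Highest is cycle (1) at 0.9607 (≤1, no arbitrage).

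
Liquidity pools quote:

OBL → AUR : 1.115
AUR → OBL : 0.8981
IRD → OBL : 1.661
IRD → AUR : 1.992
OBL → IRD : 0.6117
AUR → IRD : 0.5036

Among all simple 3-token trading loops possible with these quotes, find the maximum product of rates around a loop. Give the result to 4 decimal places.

1.0943

OBL→IRD→AUR→OBL: 0.6117 × 1.992 × 0.8981 = 1.09434
OBL→AUR→IRD→OBL: 1.115 × 0.5036 × 1.661 = 0.93267
Maximum is OBL→IRD→AUR→OBL at 1.0943; arbitrage exists.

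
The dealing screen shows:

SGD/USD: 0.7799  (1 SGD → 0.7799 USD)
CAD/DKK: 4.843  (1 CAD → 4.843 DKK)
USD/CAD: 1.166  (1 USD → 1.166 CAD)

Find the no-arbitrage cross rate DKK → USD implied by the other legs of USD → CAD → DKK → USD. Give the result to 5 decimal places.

0.17709

Known legs of the cycle: 1.166 × 4.843 = 5.646938
For no arbitrage the full-cycle product must be 1, so the missing rate is 1 / 5.646938 ≈ 0.1770871.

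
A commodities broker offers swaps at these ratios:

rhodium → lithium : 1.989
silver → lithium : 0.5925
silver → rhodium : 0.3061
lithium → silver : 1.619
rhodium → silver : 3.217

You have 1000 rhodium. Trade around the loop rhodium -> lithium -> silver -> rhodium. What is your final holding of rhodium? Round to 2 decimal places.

985.70

1000 rhodium × 1.989 = 1989 lithium
1989 lithium × 1.619 = 3220.191 silver
3220.191 silver × 0.3061 = 985.7004651 rhodium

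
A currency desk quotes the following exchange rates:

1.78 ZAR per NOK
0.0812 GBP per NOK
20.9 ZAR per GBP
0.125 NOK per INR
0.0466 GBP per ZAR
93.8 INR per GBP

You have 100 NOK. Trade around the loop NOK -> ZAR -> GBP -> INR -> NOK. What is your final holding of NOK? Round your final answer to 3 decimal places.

100 NOK × 1.78 = 178 ZAR
178 ZAR × 0.0466 = 8.2948 GBP
8.2948 GBP × 93.8 = 778.05224 INR
778.05224 INR × 0.125 = 97.25653 NOK

97.257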